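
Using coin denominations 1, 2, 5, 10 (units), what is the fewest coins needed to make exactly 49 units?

Use the largest denomination that fits, subtract, and repeat.
49 − 4×10→9 − 1×5→4 − 2×2→0
Total coins = 4 + 1 + 2 = 7

7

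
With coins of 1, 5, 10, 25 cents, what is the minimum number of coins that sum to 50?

50 = 2×25
Total coins = 2 = 2

2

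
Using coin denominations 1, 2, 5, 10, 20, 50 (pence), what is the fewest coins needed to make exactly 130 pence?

130 − 2×50→30 − 1×20→10 − 1×10→0
Total coins = 2 + 1 + 1 = 4

4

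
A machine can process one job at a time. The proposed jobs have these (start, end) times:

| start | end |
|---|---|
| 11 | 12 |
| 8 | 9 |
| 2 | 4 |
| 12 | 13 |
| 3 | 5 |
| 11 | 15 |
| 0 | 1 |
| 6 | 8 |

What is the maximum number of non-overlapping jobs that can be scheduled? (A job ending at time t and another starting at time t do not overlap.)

6

Greedy by earliest finish: after sorting by end time, pick each interval compatible with the last pick.
Sorted by end: (0,1)  (2,4)  (3,5)  (6,8)  (8,9)  (11,12)  (12,13)  (11,15)
take (0,1); take (2,4); take (6,8); take (8,9); take (11,12); take (12,13).
Selected 6 jobs.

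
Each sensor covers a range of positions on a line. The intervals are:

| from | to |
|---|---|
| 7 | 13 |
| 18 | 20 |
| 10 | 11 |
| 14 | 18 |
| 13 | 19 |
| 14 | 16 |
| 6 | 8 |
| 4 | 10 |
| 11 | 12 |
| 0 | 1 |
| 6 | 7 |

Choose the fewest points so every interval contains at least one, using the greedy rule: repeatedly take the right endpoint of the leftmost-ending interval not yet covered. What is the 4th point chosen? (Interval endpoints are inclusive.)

16

Process intervals by earliest right end; each time one isn't hit yet, stab at its right endpoint.
Sorted: [0,1] [6,7] [6,8] [4,10] [10,11] [11,12] [7,13] [14,16] [14,18] [13,19] [18,20]
{[0,1]} hit by 1; {[6,7],[6,8],[4,10]} hit by 7; {[10,11],[11,12],[7,13]} hit by 11; {[14,16],[14,18],[13,19]} hit by 16; {[18,20]} hit by 20.
Points: 1, 7, 11, 16, 20 (5 total).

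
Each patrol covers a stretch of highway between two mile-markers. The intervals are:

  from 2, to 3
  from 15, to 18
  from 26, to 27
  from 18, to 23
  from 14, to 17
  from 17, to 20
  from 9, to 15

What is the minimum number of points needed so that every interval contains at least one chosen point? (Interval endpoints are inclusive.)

4

Sort by right endpoint; whenever an interval is uncovered, place a point at its right end.
Sorted: [2,3] [9,15] [14,17] [15,18] [17,20] [18,23] [26,27]
{[2,3]} hit by 3; {[9,15],[14,17],[15,18]} hit by 15; {[17,20],[18,23]} hit by 20; {[26,27]} hit by 27.
Points: 3, 15, 20, 27 (4 total).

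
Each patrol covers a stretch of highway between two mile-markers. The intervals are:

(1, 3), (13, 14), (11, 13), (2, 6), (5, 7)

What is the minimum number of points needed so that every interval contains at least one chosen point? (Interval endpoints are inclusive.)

3

Sort by right endpoint; whenever an interval is uncovered, place a point at its right end.
Sorted: [1,3] [2,6] [5,7] [11,13] [13,14]
{[1,3],[2,6]} hit by 3; {[5,7]} hit by 7; {[11,13],[13,14]} hit by 13.
Points: 3, 7, 13 (3 total).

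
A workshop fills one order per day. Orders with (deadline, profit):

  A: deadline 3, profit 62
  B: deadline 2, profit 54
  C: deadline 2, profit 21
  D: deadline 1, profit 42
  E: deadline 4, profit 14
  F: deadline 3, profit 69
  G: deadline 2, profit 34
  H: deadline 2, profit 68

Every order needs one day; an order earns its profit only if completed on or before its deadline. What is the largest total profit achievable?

213

Profit order: F=69 H=68 A=62 B=54 D=42 G=34 C=21 E=14
Assign: F→slot 3, H→slot 2, A→slot 1, B skipped, D skipped, G skipped, C skipped, E→slot 4.
Slots: [1:A] [2:H] [3:F] [4:E]
Profit = 62 + 68 + 69 + 14 = 213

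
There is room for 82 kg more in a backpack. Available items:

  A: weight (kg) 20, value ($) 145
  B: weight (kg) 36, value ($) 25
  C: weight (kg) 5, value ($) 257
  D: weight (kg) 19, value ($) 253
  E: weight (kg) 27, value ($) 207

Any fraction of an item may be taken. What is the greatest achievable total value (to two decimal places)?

869.64

Ratios (sorted): C 51.40, D 13.32, E 7.67, A 7.25, B 0.69
take C (5 @ 257); take D (19 @ 253); take E (27 @ 207); take A (20 @ 145); take 11/36 of B → 7.64. Capacity used 82/82.
Total value = 869.64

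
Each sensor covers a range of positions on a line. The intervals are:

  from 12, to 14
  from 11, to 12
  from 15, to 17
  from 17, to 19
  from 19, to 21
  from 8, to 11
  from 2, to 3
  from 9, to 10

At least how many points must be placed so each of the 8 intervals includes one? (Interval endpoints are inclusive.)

5

Process intervals by earliest right end; each time one isn't hit yet, stab at its right endpoint.
By right end: [2,3]  [9,10]  [8,11]  [11,12]  [12,14]  [15,17]  [17,19]  [19,21]
[2,3] uncovered → point at 3; [9,10] uncovered → point at 10; [11,12] uncovered → point at 12; [15,17] uncovered → point at 17; [19,21] uncovered → point at 21.
Points: 3, 10, 12, 17, 21 (5 total).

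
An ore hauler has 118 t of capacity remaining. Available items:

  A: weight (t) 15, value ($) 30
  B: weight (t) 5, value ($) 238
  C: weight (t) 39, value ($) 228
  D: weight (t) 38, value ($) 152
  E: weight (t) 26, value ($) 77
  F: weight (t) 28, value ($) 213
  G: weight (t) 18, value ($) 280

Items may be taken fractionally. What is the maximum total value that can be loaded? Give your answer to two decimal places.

1071.00

Ratios (sorted): B 47.60, G 15.56, F 7.61, C 5.85, D 4.00, E 2.96, A 2.00
take B (5 @ 238); take G (18 @ 280); take F (28 @ 213); take C (39 @ 228); take 28/38 of D → 112.00. Capacity used 118/118.
Total value = 1071.00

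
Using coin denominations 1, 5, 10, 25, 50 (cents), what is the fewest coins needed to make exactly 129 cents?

7

Greedy: take as many of the largest coin as possible, then repeat with the remainder.
129 = 2×50 + 1×25 + 4×1
Total coins = 2 + 1 + 4 = 7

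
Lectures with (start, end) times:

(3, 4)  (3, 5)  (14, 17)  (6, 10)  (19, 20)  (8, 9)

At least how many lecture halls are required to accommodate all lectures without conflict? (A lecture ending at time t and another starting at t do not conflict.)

2

Events (time:±→running): 3:+→1 3:+→2 … peak 2.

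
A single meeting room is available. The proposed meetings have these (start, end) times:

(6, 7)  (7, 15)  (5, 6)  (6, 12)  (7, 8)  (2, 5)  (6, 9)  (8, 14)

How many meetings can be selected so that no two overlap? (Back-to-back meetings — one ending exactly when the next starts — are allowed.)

Greedy by earliest finish: after sorting by end time, pick each interval compatible with the last pick.
By end time: (2,5), (5,6), (6,7), (7,8), (6,9), (6,12), (8,14), (7,15).
Pick (2,5); next start ≥ 5 → (5,6); next start ≥ 6 → (6,7); next start ≥ 7 → (7,8); next start ≥ 8 → (8,14).
Selected 5 meetings.

5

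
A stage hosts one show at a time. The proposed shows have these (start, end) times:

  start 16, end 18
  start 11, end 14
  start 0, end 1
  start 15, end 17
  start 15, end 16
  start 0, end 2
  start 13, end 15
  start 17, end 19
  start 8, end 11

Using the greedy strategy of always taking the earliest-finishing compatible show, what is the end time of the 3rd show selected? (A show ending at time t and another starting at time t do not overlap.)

14

Sort by end time and greedily take each interval whose start is ≥ the last chosen end.
Sorted by end: (0,1)  (0,2)  (8,11)  (11,14)  (13,15)  (15,16)  (15,17)  (16,18)  (17,19)
take (0,1); take (8,11); take (11,14); take (15,16); skip (15,17); take (16,18); skip (17,19).
Selected: (0,1) (8,11) (11,14) (15,16) (16,18)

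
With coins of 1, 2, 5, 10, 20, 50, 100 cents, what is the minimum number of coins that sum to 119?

119 − 1×100→19 − 1×10→9 − 1×5→4 − 2×2→0
Total coins = 1 + 1 + 1 + 2 = 5

5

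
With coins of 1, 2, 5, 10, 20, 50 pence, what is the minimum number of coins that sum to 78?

78 − 1×50→28 − 1×20→8 − 1×5→3 − 1×2→1 − 1×1→0
Total coins = 1 + 1 + 1 + 1 + 1 = 5

5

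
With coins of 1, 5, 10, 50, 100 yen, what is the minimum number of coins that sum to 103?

4

Use the largest denomination that fits, subtract, and repeat.
103 − 1×100→3 − 3×1→0
Total coins = 1 + 3 = 4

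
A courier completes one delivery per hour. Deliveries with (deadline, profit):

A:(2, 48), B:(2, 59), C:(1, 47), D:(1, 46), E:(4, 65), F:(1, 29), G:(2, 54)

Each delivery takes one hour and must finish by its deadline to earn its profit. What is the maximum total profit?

Take jobs in profit order; each goes to the latest open slot no later than its deadline.
Profit order: E=65 B=59 G=54 A=48 C=47 D=46 F=29
Assign: E→slot 4, B→slot 2, G→slot 1, A skipped, C skipped, D skipped, F skipped.
Slots: [1:G] [2:B] [4:E]
Profit = 54 + 59 + 65 = 178

178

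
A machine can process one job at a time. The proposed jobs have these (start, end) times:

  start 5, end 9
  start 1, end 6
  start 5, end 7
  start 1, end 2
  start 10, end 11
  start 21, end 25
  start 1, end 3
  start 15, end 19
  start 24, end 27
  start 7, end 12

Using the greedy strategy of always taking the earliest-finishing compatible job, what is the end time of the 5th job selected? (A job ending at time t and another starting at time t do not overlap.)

Sorted by end: (1,2)  (1,3)  (1,6)  (5,7)  (5,9)  (10,11)  (7,12)  (15,19)  (21,25)  (24,27)
take (1,2); take (5,7); take (10,11); skip (7,12); take (15,19); take (21,25).
Selected: (1,2) (5,7) (10,11) (15,19) (21,25)

25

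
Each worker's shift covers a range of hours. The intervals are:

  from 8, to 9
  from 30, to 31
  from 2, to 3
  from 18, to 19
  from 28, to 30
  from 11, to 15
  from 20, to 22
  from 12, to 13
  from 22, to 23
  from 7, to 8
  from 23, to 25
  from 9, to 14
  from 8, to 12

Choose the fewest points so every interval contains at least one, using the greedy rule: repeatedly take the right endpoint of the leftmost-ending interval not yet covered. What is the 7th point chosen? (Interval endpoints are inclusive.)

30

Sorted: [2,3] [7,8] [8,9] [8,12] [12,13] [9,14] [11,15] [18,19] [20,22] [22,23] [23,25] [28,30] [30,31]
{[2,3]} hit by 3; {[7,8],[8,9],[8,12]} hit by 8; {[12,13],[9,14],[11,15]} hit by 13; {[18,19]} hit by 19; {[20,22],[22,23]} hit by 22; {[23,25]} hit by 25; {[28,30],[30,31]} hit by 30.
Points: 3, 8, 13, 19, 22, 25, 30 (7 total).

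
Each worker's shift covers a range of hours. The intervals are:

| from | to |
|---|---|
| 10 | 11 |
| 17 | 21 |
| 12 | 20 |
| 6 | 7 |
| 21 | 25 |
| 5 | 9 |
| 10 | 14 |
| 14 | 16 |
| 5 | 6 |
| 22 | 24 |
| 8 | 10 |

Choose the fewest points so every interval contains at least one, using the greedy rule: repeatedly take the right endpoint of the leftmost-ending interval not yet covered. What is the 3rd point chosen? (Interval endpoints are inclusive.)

16

Sort by right endpoint; whenever an interval is uncovered, place a point at its right end.
By right end: [5,6]  [6,7]  [5,9]  [8,10]  [10,11]  [10,14]  [14,16]  [12,20]  [17,21]  [22,24]  [21,25]
[5,6] uncovered → point at 6; [8,10] uncovered → point at 10; [14,16] uncovered → point at 16; [17,21] uncovered → point at 21; [22,24] uncovered → point at 24.
Points: 6, 10, 16, 21, 24 (5 total).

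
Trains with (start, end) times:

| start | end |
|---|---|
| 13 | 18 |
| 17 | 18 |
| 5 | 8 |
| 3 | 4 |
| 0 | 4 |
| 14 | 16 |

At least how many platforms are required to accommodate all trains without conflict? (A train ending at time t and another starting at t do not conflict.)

2

Events (time:±→running): 0:+→1 3:+→2 … peak 2.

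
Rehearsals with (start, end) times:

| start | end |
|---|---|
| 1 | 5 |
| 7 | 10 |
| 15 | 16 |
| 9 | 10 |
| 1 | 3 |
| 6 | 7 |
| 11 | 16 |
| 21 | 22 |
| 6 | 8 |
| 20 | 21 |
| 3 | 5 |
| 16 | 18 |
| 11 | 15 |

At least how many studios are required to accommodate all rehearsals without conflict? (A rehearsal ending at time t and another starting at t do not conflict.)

2

The answer is the maximum number of intervals overlapping at any instant.
starts: [1, 1, 3, 6, 6, 7, 9, 11, 11, 15, 16, 20, 21]
ends:   [3, 5, 5, 7, 8, 10, 10, 15, 16, 16, 18, 21, 22]
s1→1 s1→2  — peak 2.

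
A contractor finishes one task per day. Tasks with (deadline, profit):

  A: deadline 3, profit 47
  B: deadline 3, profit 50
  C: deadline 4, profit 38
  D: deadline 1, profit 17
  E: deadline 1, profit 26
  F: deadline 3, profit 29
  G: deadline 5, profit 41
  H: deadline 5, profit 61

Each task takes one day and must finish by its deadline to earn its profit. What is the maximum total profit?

Sort by profit descending; place each in the latest free slot ≤ its deadline.
By profit: H(d5,61), B(d3,50), A(d3,47), G(d5,41), C(d4,38), F(d3,29), E(d1,26), D(d1,17)
H→slot 5; B→slot 3; A→slot 2; G→slot 4; C→slot 1; F skipped; E skipped; D skipped.
Profit = 38 + 47 + 50 + 41 + 61 = 237

237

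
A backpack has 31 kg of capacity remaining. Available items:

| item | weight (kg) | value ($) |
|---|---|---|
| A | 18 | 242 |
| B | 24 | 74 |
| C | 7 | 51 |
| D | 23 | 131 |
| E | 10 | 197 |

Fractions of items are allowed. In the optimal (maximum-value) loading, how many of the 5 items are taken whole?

Sort by value per unit weight and fill in that order.
Ratios (sorted): E 19.70, A 13.44, C 7.29, D 5.70, B 3.08
take E (10 @ 197); take A (18 @ 242); take 3/7 of C → 21.86. Capacity used 31/31.
2 item(s) taken whole; one partial (take 3/7 of C).

2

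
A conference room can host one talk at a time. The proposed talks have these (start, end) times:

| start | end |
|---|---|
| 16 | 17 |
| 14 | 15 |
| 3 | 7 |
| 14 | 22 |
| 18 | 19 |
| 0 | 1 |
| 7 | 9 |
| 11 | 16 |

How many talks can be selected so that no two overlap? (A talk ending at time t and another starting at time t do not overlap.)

6

Greedy by earliest finish: after sorting by end time, pick each interval compatible with the last pick.
Sorted by end: (0,1)  (3,7)  (7,9)  (14,15)  (11,16)  (16,17)  (18,19)  (14,22)
take (0,1); take (3,7); take (7,9); take (14,15); take (16,17); take (18,19).
Selected 6 talks.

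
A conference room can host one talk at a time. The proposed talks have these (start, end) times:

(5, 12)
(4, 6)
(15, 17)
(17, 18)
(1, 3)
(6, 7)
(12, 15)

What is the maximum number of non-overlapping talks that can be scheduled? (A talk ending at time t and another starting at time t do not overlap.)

6

Sort by end time and greedily take each interval whose start is ≥ the last chosen end.
By end time: (1,3), (4,6), (6,7), (5,12), (12,15), (15,17), (17,18).
Pick (1,3); next start ≥ 3 → (4,6); next start ≥ 6 → (6,7); next start ≥ 7 → (12,15); next start ≥ 15 → (15,17); next start ≥ 17 → (17,18).
Selected 6 talks.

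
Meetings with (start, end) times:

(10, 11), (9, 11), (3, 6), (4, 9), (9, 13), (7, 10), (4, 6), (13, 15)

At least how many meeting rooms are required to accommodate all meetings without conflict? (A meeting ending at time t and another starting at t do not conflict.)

3

starts: [3, 4, 4, 7, 9, 9, 10, 13]
ends:   [6, 6, 9, 10, 11, 11, 13, 15]
s3→1 s4→2 s4→3  — peak 3.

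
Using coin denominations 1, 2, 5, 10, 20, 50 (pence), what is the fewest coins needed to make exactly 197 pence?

7

Greedy: take as many of the largest coin as possible, then repeat with the remainder.
197 = 3×50 + 2×20 + 1×5 + 1×2
Total coins = 3 + 2 + 1 + 1 = 7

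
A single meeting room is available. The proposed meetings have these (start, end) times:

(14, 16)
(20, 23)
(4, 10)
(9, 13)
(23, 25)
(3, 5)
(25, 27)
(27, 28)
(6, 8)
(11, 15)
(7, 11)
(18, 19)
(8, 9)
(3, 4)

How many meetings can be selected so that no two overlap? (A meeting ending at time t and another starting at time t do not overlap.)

10

Greedy by earliest finish: after sorting by end time, pick each interval compatible with the last pick.
By end time: (3,4), (3,5), (6,8), (8,9), (4,10), (7,11), (9,13), (11,15), (14,16), (18,19), (20,23), (23,25), (25,27), (27,28).
Pick (3,4); next start ≥ 4 → (6,8); next start ≥ 8 → (8,9); next start ≥ 9 → (9,13); next start ≥ 13 → (14,16); next start ≥ 16 → (18,19); next start ≥ 19 → (20,23); next start ≥ 23 → (23,25); next start ≥ 25 → (25,27); next start ≥ 27 → (27,28).
Selected 10 meetings.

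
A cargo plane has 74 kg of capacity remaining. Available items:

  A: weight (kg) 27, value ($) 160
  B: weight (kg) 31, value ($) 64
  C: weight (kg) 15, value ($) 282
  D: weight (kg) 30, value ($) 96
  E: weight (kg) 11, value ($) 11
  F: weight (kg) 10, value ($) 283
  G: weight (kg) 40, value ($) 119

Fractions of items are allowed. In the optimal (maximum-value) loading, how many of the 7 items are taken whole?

3

Sort by value per unit weight and fill in that order.
Ratios (sorted): F 28.30, C 18.80, A 5.93, D 3.20, G 2.98, B 2.06, E 1.00
take F (10 @ 283); take C (15 @ 282); take A (27 @ 160); take 22/30 of D → 70.40. Capacity used 74/74.
3 item(s) taken whole; one partial (take 22/30 of D).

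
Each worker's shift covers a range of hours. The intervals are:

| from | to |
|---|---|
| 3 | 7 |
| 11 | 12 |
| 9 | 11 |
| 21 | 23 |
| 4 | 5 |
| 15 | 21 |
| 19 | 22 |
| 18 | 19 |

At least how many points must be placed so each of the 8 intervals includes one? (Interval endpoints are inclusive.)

Process intervals by earliest right end; each time one isn't hit yet, stab at its right endpoint.
Sorted: [4,5] [3,7] [9,11] [11,12] [18,19] [15,21] [19,22] [21,23]
{[4,5],[3,7]} hit by 5; {[9,11],[11,12]} hit by 11; {[18,19],[15,21],[19,22]} hit by 19; {[21,23]} hit by 23.
Points: 5, 11, 19, 23 (4 total).

4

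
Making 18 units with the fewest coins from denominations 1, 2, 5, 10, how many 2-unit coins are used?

Use the largest denomination that fits, subtract, and repeat.
18 = 1×10 + 1×5 + 1×2 + 1×1
Count of 2: 1

1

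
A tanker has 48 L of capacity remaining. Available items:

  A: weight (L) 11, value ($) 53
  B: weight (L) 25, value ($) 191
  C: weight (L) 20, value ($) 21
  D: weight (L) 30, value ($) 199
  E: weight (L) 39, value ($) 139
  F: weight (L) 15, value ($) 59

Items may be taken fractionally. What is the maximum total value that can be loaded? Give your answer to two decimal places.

343.57

Greedy by value/weight ratio, highest first.
Order: B (191/25=7.64) > D (199/30=6.63) > A (53/11=4.82) > F (59/15=3.93) > E (139/39=3.56) > C (21/20=1.05)
Fill: take B (25 @ 191) → take 23/30 of D → 152.57; 48/48 used.
Total value = 343.57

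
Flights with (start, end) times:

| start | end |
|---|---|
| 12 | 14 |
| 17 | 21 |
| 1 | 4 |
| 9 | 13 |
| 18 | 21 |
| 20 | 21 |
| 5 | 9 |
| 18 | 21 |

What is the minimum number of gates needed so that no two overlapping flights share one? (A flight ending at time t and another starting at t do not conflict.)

4

The answer is the maximum number of intervals overlapping at any instant.
Events (time:±→running): 1:+→1 4:-→0 5:+→1 9:-→0 9:+→1 12:+→2 13:-→1 14:-→0 17:+→1 18:+→2 18:+→3 20:+→4 … peak 4.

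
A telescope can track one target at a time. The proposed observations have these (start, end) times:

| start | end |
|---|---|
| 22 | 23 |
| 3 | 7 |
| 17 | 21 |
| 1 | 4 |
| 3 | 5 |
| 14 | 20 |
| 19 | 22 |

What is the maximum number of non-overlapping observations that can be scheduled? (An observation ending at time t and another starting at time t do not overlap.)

Order by finish time; keep every interval that doesn't clash with the previous kept one.
By end time: (1,4), (3,5), (3,7), (14,20), (17,21), (19,22), (22,23).
Pick (1,4); next start ≥ 4 → (14,20); next start ≥ 20 → (22,23).
Selected 3 observations.

3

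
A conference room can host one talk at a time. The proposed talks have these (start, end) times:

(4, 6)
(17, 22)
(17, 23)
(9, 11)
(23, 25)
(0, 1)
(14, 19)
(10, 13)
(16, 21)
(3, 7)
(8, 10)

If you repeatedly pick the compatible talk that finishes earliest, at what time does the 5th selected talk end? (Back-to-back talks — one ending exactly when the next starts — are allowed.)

19

Greedy by earliest finish: after sorting by end time, pick each interval compatible with the last pick.
By end time: (0,1), (4,6), (3,7), (8,10), (9,11), (10,13), (14,19), (16,21), (17,22), (17,23), (23,25).
Pick (0,1); next start ≥ 1 → (4,6); next start ≥ 6 → (8,10); next start ≥ 10 → (10,13); next start ≥ 13 → (14,19); next start ≥ 19 → (23,25).
Selected: (0,1) (4,6) (8,10) (10,13) (14,19) (23,25)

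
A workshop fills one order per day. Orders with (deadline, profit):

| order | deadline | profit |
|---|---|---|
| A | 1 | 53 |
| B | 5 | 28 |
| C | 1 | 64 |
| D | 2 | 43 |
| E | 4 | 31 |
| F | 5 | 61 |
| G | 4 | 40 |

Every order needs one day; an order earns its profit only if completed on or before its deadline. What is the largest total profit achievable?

239

Take jobs in profit order; each goes to the latest open slot no later than its deadline.
Profit order: C=64 F=61 A=53 D=43 G=40 E=31 B=28
Assign: C→slot 1, F→slot 5, A skipped, D→slot 2, G→slot 4, E→slot 3, B skipped.
Slots: [1:C] [2:D] [3:E] [4:G] [5:F]
Profit = 64 + 43 + 31 + 40 + 61 = 239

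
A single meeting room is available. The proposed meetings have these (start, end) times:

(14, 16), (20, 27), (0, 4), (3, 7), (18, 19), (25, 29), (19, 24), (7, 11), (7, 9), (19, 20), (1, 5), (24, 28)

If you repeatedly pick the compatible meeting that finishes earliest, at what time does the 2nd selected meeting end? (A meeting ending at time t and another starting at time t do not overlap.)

9

By end time: (0,4), (1,5), (3,7), (7,9), (7,11), (14,16), (18,19), (19,20), (19,24), (20,27), (24,28), (25,29).
Pick (0,4); next start ≥ 4 → (7,9); next start ≥ 9 → (14,16); next start ≥ 16 → (18,19); next start ≥ 19 → (19,20); next start ≥ 20 → (20,27).
Selected: (0,4) (7,9) (14,16) (18,19) (19,20) (20,27)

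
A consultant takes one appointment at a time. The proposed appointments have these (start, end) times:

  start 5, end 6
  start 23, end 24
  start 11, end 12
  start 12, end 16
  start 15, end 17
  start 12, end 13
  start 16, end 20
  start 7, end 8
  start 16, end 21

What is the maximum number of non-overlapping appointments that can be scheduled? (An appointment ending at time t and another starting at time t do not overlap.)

Order by finish time; keep every interval that doesn't clash with the previous kept one.
By end time: (5,6), (7,8), (11,12), (12,13), (12,16), (15,17), (16,20), (16,21), (23,24).
Pick (5,6); next start ≥ 6 → (7,8); next start ≥ 8 → (11,12); next start ≥ 12 → (12,13); next start ≥ 13 → (15,17); next start ≥ 17 → (23,24).
Selected 6 appointments.

6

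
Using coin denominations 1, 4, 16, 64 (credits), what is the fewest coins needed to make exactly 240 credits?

Use the largest denomination that fits, subtract, and repeat.
240 − 3×64→48 − 3×16→0
Total coins = 3 + 3 = 6

6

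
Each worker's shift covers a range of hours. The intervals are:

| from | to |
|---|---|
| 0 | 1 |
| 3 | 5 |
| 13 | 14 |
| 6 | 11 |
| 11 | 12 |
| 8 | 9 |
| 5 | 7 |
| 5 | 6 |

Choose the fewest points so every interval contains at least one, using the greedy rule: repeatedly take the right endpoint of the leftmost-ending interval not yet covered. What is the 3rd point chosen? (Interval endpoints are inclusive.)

9

Process intervals by earliest right end; each time one isn't hit yet, stab at its right endpoint.
Sorted: [0,1] [3,5] [5,6] [5,7] [8,9] [6,11] [11,12] [13,14]
{[0,1]} hit by 1; {[3,5],[5,6],[5,7]} hit by 5; {[8,9],[6,11]} hit by 9; {[11,12]} hit by 12; {[13,14]} hit by 14.
Points: 1, 5, 9, 12, 14 (5 total).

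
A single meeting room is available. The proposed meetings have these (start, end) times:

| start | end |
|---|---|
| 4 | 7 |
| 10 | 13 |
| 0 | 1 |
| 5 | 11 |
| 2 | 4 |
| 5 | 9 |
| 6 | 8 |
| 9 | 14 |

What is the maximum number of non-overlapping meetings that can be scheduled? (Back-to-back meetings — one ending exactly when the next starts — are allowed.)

4

By end time: (0,1), (2,4), (4,7), (6,8), (5,9), (5,11), (10,13), (9,14).
Pick (0,1); next start ≥ 1 → (2,4); next start ≥ 4 → (4,7); next start ≥ 7 → (10,13).
Selected 4 meetings.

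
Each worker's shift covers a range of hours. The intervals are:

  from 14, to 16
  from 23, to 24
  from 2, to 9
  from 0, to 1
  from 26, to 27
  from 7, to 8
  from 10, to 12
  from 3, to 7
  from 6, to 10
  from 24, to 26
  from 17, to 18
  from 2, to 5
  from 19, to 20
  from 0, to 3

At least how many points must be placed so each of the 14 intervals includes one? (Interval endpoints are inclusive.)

Sort by right endpoint; whenever an interval is uncovered, place a point at its right end.
Sorted: [0,1] [0,3] [2,5] [3,7] [7,8] [2,9] [6,10] [10,12] [14,16] [17,18] [19,20] [23,24] [24,26] [26,27]
{[0,1],[0,3]} hit by 1; {[2,5],[3,7]} hit by 5; {[7,8],[2,9],[6,10]} hit by 8; {[10,12]} hit by 12; {[14,16]} hit by 16; {[17,18]} hit by 18; {[19,20]} hit by 20; {[23,24],[24,26]} hit by 24; {[26,27]} hit by 27.
Points: 1, 5, 8, 12, 16, 18, 20, 24, 27 (9 total).

9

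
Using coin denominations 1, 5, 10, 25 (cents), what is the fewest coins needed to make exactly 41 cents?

Use the largest denomination that fits, subtract, and repeat.
41 = 1×25 + 1×10 + 1×5 + 1×1
Total coins = 1 + 1 + 1 + 1 = 4

4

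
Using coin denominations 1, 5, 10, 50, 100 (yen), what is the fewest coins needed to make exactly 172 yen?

6

Use the largest denomination that fits, subtract, and repeat.
172 = 1×100 + 1×50 + 2×10 + 2×1
Total coins = 1 + 1 + 2 + 2 = 6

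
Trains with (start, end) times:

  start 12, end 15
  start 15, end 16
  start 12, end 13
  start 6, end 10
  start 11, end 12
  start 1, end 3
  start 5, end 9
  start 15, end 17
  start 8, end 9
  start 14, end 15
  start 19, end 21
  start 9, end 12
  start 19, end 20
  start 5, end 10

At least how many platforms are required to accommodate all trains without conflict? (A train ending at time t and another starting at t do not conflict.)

The answer is the maximum number of intervals overlapping at any instant.
Events (time:±→running): 1:+→1 3:-→0 5:+→1 5:+→2 6:+→3 8:+→4 … peak 4.

4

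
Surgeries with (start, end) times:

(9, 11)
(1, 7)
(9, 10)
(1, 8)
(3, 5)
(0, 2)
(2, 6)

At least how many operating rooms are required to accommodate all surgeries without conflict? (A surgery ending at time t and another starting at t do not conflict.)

4

Count concurrent intervals with a sweep; the peak is the room count.
starts: [0, 1, 1, 2, 3, 9, 9]
ends:   [2, 5, 6, 7, 8, 10, 11]
s0→1 s1→2 s1→3 e2→2 s2→3 s3→4  — peak 4.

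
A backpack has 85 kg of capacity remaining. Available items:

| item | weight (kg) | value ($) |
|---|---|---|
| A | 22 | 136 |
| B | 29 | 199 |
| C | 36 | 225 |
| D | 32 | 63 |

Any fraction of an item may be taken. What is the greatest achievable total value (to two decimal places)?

547.64

Sort by value per unit weight and fill in that order.
Ratios (sorted): B 6.86, C 6.25, A 6.18, D 1.97
take B (29 @ 199); take C (36 @ 225); take 20/22 of A → 123.64. Capacity used 85/85.
Total value = 547.64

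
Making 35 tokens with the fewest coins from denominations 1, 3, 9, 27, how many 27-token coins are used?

35 − 1×27→8 − 2×3→2 − 2×1→0
Count of 27: 1

1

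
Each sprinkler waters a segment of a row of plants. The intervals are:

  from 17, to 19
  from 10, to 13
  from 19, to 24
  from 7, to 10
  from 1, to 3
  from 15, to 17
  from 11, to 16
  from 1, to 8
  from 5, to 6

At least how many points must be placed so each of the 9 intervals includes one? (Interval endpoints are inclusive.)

5

Sorted: [1,3] [5,6] [1,8] [7,10] [10,13] [11,16] [15,17] [17,19] [19,24]
{[1,3]} hit by 3; {[5,6],[1,8]} hit by 6; {[7,10],[10,13]} hit by 10; {[11,16],[15,17]} hit by 16; {[17,19],[19,24]} hit by 19.
Points: 3, 6, 10, 16, 19 (5 total).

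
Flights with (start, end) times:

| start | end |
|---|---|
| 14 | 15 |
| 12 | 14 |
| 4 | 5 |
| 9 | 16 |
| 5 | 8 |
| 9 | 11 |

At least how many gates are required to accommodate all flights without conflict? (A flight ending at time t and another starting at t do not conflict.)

2

starts: [4, 5, 9, 9, 12, 14]
ends:   [5, 8, 11, 14, 15, 16]
s4→1 e5→0 s5→1 e8→0 s9→1 s9→2  — peak 2.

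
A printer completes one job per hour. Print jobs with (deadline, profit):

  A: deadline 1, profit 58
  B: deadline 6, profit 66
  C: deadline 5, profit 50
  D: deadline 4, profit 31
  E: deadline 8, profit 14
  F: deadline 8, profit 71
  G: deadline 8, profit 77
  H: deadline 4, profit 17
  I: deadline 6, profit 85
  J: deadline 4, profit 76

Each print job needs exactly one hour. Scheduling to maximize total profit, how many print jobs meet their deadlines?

Sort by profit descending; place each in the latest free slot ≤ its deadline.
By profit: I(d6,85), G(d8,77), J(d4,76), F(d8,71), B(d6,66), A(d1,58), C(d5,50), D(d4,31), H(d4,17), E(d8,14)
I→slot 6; G→slot 8; J→slot 4; F→slot 7; B→slot 5; A→slot 1; C→slot 3; D→slot 2; H skipped; E skipped.
8 of 10 scheduled.

8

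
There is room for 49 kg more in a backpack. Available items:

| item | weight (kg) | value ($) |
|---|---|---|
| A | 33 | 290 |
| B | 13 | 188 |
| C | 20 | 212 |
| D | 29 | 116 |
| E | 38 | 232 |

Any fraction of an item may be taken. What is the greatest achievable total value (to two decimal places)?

Order: B (188/13=14.46) > C (212/20=10.60) > A (290/33=8.79) > E (232/38=6.11) > D (116/29=4.00)
Fill: take B (13 @ 188) → take C (20 @ 212) → take 16/33 of A → 140.61; 49/49 used.
Total value = 540.61

540.61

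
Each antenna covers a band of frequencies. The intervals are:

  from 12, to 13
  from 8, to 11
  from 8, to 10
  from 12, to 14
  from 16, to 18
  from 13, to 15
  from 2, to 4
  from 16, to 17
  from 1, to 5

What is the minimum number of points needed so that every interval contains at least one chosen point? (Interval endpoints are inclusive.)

4

Process intervals by earliest right end; each time one isn't hit yet, stab at its right endpoint.
Sorted: [2,4] [1,5] [8,10] [8,11] [12,13] [12,14] [13,15] [16,17] [16,18]
{[2,4],[1,5]} hit by 4; {[8,10],[8,11]} hit by 10; {[12,13],[12,14],[13,15]} hit by 13; {[16,17],[16,18]} hit by 17.
Points: 4, 10, 13, 17 (4 total).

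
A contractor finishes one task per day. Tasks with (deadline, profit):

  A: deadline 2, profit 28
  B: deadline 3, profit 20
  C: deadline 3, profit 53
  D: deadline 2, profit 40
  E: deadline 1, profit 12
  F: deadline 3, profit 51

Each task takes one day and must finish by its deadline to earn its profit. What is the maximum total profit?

Sort by profit descending; place each in the latest free slot ≤ its deadline.
Profit order: C=53 F=51 D=40 A=28 B=20 E=12
Assign: C→slot 3, F→slot 2, D→slot 1, A skipped, B skipped, E skipped.
Slots: [1:D] [2:F] [3:C]
Profit = 40 + 51 + 53 = 144

144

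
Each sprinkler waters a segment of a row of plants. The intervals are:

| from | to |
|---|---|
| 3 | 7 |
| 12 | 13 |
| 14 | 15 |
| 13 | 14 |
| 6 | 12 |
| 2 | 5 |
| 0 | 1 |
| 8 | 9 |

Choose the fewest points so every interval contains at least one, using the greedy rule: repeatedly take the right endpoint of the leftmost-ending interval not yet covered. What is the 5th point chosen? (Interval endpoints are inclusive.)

15

By right end: [0,1]  [2,5]  [3,7]  [8,9]  [6,12]  [12,13]  [13,14]  [14,15]
[0,1] uncovered → point at 1; [2,5] uncovered → point at 5; [8,9] uncovered → point at 9; [12,13] uncovered → point at 13; [14,15] uncovered → point at 15.
Points: 1, 5, 9, 13, 15 (5 total).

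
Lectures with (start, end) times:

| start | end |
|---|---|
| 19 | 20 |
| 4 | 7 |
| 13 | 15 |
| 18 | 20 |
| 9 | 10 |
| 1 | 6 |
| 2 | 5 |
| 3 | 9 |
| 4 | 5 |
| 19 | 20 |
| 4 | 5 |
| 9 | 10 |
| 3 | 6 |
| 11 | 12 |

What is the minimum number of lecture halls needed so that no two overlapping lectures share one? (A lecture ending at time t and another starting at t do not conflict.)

starts: [1, 2, 3, 3, 4, 4, 4, 9, 9, 11, 13, 18, 19, 19]
ends:   [5, 5, 5, 6, 6, 7, 9, 10, 10, 12, 15, 20, 20, 20]
s1→1 s2→2 s3→3 s3→4 s4→5 s4→6 s4→7  — peak 7.

7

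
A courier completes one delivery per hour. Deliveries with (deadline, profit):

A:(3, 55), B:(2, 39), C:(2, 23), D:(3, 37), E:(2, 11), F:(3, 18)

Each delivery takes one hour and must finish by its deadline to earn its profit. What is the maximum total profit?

131

Sort by profit descending; place each in the latest free slot ≤ its deadline.
Profit order: A=55 B=39 D=37 C=23 F=18 E=11
Assign: A→slot 3, B→slot 2, D→slot 1, C skipped, F skipped, E skipped.
Slots: [1:D] [2:B] [3:A]
Profit = 37 + 39 + 55 = 131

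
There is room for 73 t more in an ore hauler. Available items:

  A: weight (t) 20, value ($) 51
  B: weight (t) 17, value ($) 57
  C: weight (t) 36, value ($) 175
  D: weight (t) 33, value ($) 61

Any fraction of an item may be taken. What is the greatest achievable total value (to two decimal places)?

283.00

Sort by value per unit weight and fill in that order.
Order: C (175/36=4.86) > B (57/17=3.35) > A (51/20=2.55) > D (61/33=1.85)
Fill: take C (36 @ 175) → take B (17 @ 57) → take A (20 @ 51); 73/73 used.
Total value = 283.00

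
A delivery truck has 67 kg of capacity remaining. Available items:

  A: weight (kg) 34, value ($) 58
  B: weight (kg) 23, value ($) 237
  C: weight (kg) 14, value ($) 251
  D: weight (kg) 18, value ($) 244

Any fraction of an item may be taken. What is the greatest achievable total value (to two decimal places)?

Ratios (sorted): C 17.93, D 13.56, B 10.30, A 1.71
take C (14 @ 251); take D (18 @ 244); take B (23 @ 237); take 12/34 of A → 20.47. Capacity used 67/67.
Total value = 752.47

752.47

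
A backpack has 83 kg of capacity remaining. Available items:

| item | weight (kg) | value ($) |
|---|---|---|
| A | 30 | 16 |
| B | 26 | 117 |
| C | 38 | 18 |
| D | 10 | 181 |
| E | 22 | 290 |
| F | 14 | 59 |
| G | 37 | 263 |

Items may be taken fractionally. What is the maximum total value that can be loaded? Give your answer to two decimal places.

797.00

Ratios (sorted): D 18.10, E 13.18, G 7.11, B 4.50, F 4.21, A 0.53, C 0.47
take D (10 @ 181); take E (22 @ 290); take G (37 @ 263); take 14/26 of B → 63.00. Capacity used 83/83.
Total value = 797.00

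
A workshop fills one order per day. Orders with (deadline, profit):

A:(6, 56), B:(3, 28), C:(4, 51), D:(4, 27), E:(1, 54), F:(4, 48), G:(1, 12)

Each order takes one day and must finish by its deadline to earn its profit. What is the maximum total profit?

237

By profit: A(d6,56), E(d1,54), C(d4,51), F(d4,48), B(d3,28), D(d4,27), G(d1,12)
A→slot 6; E→slot 1; C→slot 4; F→slot 3; B→slot 2; D skipped; G skipped.
Profit = 54 + 28 + 48 + 51 + 56 = 237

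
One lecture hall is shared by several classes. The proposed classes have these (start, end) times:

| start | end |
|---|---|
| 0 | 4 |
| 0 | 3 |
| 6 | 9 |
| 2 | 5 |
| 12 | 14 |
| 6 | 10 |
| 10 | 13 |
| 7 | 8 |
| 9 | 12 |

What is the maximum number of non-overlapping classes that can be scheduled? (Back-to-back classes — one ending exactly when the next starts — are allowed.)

Sorted by end: (0,3)  (0,4)  (2,5)  (7,8)  (6,9)  (6,10)  (9,12)  (10,13)  (12,14)
take (0,3); take (7,8); skip (6,10); take (9,12); skip (10,13); take (12,14).
Selected 4 classes.

4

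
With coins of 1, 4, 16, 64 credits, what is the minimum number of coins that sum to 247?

10

247 − 3×64→55 − 3×16→7 − 1×4→3 − 3×1→0
Total coins = 3 + 3 + 1 + 3 = 10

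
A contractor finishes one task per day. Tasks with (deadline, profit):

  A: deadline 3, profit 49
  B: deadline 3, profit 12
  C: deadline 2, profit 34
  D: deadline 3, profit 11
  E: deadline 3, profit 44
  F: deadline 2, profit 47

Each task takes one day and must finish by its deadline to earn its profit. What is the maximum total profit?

140

Sort by profit descending; place each in the latest free slot ≤ its deadline.
By profit: A(d3,49), F(d2,47), E(d3,44), C(d2,34), B(d3,12), D(d3,11)
A→slot 3; F→slot 2; E→slot 1; C skipped; B skipped; D skipped.
Profit = 44 + 47 + 49 = 140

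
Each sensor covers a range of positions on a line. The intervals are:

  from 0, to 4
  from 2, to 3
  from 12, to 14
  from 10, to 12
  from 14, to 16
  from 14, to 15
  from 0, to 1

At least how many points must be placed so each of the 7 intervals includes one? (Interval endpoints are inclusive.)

Sorted: [0,1] [2,3] [0,4] [10,12] [12,14] [14,15] [14,16]
{[0,1]} hit by 1; {[2,3],[0,4]} hit by 3; {[10,12],[12,14]} hit by 12; {[14,15],[14,16]} hit by 15.
Points: 1, 3, 12, 15 (4 total).

4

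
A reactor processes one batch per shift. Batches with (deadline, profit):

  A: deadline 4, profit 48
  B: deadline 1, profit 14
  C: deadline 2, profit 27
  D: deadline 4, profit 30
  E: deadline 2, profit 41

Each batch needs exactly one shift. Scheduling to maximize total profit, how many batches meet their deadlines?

By profit: A(d4,48), E(d2,41), D(d4,30), C(d2,27), B(d1,14)
A→slot 4; E→slot 2; D→slot 3; C→slot 1; B skipped.
4 of 5 scheduled.

4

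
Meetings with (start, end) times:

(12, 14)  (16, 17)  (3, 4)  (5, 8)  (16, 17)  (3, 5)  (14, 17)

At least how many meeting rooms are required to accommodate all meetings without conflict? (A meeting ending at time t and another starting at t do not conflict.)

The answer is the maximum number of intervals overlapping at any instant.
Events (time:±→running): 3:+→1 3:+→2 4:-→1 5:-→0 5:+→1 8:-→0 12:+→1 14:-→0 14:+→1 16:+→2 16:+→3 … peak 3.

3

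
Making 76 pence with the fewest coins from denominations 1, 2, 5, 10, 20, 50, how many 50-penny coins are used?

1

76 − 1×50→26 − 1×20→6 − 1×5→1 − 1×1→0
Count of 50: 1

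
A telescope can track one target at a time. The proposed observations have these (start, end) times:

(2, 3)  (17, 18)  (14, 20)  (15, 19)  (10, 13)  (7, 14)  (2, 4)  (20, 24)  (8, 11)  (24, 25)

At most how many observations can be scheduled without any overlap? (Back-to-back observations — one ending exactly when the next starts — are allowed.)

5

Sorted by end: (2,3)  (2,4)  (8,11)  (10,13)  (7,14)  (17,18)  (15,19)  (14,20)  (20,24)  (24,25)
take (2,3); take (8,11); skip (10,13); take (17,18); take (20,24); take (24,25).
Selected 5 observations.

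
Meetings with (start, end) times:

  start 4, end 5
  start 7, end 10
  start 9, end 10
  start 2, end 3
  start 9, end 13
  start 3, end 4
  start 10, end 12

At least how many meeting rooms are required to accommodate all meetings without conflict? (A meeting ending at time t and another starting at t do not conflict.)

Count concurrent intervals with a sweep; the peak is the room count.
starts: [2, 3, 4, 7, 9, 9, 10]
ends:   [3, 4, 5, 10, 10, 12, 13]
s2→1 e3→0 s3→1 e4→0 s4→1 e5→0 s7→1 s9→2 s9→3  — peak 3.

3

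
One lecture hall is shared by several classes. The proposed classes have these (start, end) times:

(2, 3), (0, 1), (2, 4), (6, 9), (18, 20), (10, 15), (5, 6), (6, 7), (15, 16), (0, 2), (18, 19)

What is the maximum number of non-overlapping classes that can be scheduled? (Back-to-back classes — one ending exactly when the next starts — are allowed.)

7

Greedy by earliest finish: after sorting by end time, pick each interval compatible with the last pick.
By end time: (0,1), (0,2), (2,3), (2,4), (5,6), (6,7), (6,9), (10,15), (15,16), (18,19), (18,20).
Pick (0,1); next start ≥ 1 → (2,3); next start ≥ 3 → (5,6); next start ≥ 6 → (6,7); next start ≥ 7 → (10,15); next start ≥ 15 → (15,16); next start ≥ 16 → (18,19).
Selected 7 classes.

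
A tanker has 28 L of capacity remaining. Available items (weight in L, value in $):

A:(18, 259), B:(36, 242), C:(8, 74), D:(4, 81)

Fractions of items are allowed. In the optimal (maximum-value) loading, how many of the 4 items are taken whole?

Order: D (81/4=20.25) > A (259/18=14.39) > C (74/8=9.25) > B (242/36=6.72)
Fill: take D (4 @ 81) → take A (18 @ 259) → take 6/8 of C → 55.50; 28/28 used.
2 item(s) taken whole; one partial (take 6/8 of C).

2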